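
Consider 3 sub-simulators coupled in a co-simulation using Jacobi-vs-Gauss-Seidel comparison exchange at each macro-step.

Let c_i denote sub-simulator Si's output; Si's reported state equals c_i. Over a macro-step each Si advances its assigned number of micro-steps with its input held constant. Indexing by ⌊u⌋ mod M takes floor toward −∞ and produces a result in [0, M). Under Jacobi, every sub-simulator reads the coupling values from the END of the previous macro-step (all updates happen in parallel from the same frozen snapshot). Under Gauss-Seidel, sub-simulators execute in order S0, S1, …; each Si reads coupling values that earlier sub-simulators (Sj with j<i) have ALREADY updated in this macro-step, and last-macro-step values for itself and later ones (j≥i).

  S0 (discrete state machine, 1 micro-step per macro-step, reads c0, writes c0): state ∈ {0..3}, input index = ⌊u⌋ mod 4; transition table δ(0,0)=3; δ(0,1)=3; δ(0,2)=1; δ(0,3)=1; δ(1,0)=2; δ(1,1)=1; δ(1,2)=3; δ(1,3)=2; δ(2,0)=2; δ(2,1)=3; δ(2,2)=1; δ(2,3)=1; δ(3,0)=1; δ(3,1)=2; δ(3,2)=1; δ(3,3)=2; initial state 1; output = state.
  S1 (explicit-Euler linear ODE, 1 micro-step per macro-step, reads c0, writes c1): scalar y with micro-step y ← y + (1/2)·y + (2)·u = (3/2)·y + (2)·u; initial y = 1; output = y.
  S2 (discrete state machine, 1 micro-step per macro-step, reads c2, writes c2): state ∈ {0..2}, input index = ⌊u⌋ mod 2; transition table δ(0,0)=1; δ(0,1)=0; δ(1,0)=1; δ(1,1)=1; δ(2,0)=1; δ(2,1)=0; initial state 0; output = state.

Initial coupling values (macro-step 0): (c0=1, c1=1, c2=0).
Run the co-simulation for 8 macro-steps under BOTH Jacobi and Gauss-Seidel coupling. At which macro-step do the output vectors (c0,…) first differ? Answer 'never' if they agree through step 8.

first divergence at macro-step: never

[Jacobi] macro 1: S0 reads c0=1 → after 1×micro: 1; S1 reads c0=1 → after 1×micro: 7/2; S2 reads c2=0 → after 1×micro: 1 ⇒ (c0=1, c1=7/2, c2=1)
[Jacobi] macro 2: S0 reads c0=1 → after 1×micro: 1; S1 reads c0=1 → after 1×micro: 29/4; S2 reads c2=1 → after 1×micro: 1 ⇒ (c0=1, c1=29/4, c2=1)
[Jacobi] macro 3: S0 reads c0=1 → after 1×micro: 1; S1 reads c0=1 → after 1×micro: 103/8; S2 reads c2=1 → after 1×micro: 1 ⇒ (c0=1, c1=103/8, c2=1)
[Jacobi] macro 4: S0 reads c0=1 → after 1×micro: 1; S1 reads c0=1 → after 1×micro: 341/16; S2 reads c2=1 → after 1×micro: 1 ⇒ (c0=1, c1=341/16, c2=1)
[Jacobi] macro 5: S0 reads c0=1 → after 1×micro: 1; S1 reads c0=1 → after 1×micro: 1087/32; S2 reads c2=1 → after 1×micro: 1 ⇒ (c0=1, c1=1087/32, c2=1)
[Jacobi] macro 6: S0 reads c0=1 → after 1×micro: 1; S1 reads c0=1 → after 1×micro: 3389/64; S2 reads c2=1 → after 1×micro: 1 ⇒ (c0=1, c1=3389/64, c2=1)
[Jacobi] macro 7: S0 reads c0=1 → after 1×micro: 1; S1 reads c0=1 → after 1×micro: 10423/128; S2 reads c2=1 → after 1×micro: 1 ⇒ (c0=1, c1=10423/128, c2=1)
[Jacobi] macro 8: S0 reads c0=1 → after 1×micro: 1; S1 reads c0=1 → after 1×micro: 31781/256; S2 reads c2=1 → after 1×micro: 1 ⇒ (c0=1, c1=31781/256, c2=1)
[Gauss-Seidel] macro 1: S0 reads c0=1 → after 1×micro: 1; S1 reads c0=1 → after 1×micro: 7/2; S2 reads c2=0 → after 1×micro: 1 ⇒ (c0=1, c1=7/2, c2=1)
[Gauss-Seidel] macro 2: S0 reads c0=1 → after 1×micro: 1; S1 reads c0=1 → after 1×micro: 29/4; S2 reads c2=1 → after 1×micro: 1 ⇒ (c0=1, c1=29/4, c2=1)
[Gauss-Seidel] macro 3: S0 reads c0=1 → after 1×micro: 1; S1 reads c0=1 → after 1×micro: 103/8; S2 reads c2=1 → after 1×micro: 1 ⇒ (c0=1, c1=103/8, c2=1)
[Gauss-Seidel] macro 4: S0 reads c0=1 → after 1×micro: 1; S1 reads c0=1 → after 1×micro: 341/16; S2 reads c2=1 → after 1×micro: 1 ⇒ (c0=1, c1=341/16, c2=1)
[Gauss-Seidel] macro 5: S0 reads c0=1 → after 1×micro: 1; S1 reads c0=1 → after 1×micro: 1087/32; S2 reads c2=1 → after 1×micro: 1 ⇒ (c0=1, c1=1087/32, c2=1)
[Gauss-Seidel] macro 6: S0 reads c0=1 → after 1×micro: 1; S1 reads c0=1 → after 1×micro: 3389/64; S2 reads c2=1 → after 1×micro: 1 ⇒ (c0=1, c1=3389/64, c2=1)
[Gauss-Seidel] macro 7: S0 reads c0=1 → after 1×micro: 1; S1 reads c0=1 → after 1×micro: 10423/128; S2 reads c2=1 → after 1×micro: 1 ⇒ (c0=1, c1=10423/128, c2=1)
[Gauss-Seidel] macro 8: S0 reads c0=1 → after 1×micro: 1; S1 reads c0=1 → after 1×micro: 31781/256; S2 reads c2=1 → after 1×micro: 1 ⇒ (c0=1, c1=31781/256, c2=1)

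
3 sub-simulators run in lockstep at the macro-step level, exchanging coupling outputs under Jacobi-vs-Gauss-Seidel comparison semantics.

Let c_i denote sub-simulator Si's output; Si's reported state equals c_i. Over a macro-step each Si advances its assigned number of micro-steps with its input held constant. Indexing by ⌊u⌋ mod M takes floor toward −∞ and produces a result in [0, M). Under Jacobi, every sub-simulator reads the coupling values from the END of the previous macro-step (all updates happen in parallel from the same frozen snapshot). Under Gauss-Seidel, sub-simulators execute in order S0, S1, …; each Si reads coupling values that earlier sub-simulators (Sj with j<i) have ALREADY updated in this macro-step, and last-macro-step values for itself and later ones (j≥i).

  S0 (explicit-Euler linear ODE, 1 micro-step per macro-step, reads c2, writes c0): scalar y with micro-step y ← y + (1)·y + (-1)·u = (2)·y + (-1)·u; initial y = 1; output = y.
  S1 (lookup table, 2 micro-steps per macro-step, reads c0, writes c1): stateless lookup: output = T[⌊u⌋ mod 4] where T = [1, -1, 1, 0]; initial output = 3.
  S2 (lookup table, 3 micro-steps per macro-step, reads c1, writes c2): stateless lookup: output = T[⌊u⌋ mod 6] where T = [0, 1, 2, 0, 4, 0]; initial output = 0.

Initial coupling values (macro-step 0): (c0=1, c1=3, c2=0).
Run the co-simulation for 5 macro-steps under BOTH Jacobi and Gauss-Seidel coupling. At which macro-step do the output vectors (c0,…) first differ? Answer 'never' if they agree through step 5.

[Jacobi] macro 1: S0 reads c2=0 → after 1×micro: 2; S1 reads c0=1 → after 2×micro: -1; S2 reads c1=3 → after 3×micro: 0 ⇒ (c0=2, c1=-1, c2=0)
[Jacobi] macro 2: S0 reads c2=0 → after 1×micro: 4; S1 reads c0=2 → after 2×micro: 1; S2 reads c1=-1 → after 3×micro: 0 ⇒ (c0=4, c1=1, c2=0)
[Jacobi] macro 3: S0 reads c2=0 → after 1×micro: 8; S1 reads c0=4 → after 2×micro: 1; S2 reads c1=1 → after 3×micro: 1 ⇒ (c0=8, c1=1, c2=1)
[Jacobi] macro 4: S0 reads c2=1 → after 1×micro: 15; S1 reads c0=8 → after 2×micro: 1; S2 reads c1=1 → after 3×micro: 1 ⇒ (c0=15, c1=1, c2=1)
[Jacobi] macro 5: S0 reads c2=1 → after 1×micro: 29; S1 reads c0=15 → after 2×micro: 0; S2 reads c1=1 → after 3×micro: 1 ⇒ (c0=29, c1=0, c2=1)
[Gauss-Seidel] macro 1: S0 reads c2=0 → after 1×micro: 2; S1 reads c0=2 → after 2×micro: 1; S2 reads c1=1 → after 3×micro: 1 ⇒ (c0=2, c1=1, c2=1)
[Gauss-Seidel] macro 2: S0 reads c2=1 → after 1×micro: 3; S1 reads c0=3 → after 2×micro: 0; S2 reads c1=0 → after 3×micro: 0 ⇒ (c0=3, c1=0, c2=0)
[Gauss-Seidel] macro 3: S0 reads c2=0 → after 1×micro: 6; S1 reads c0=6 → after 2×micro: 1; S2 reads c1=1 → after 3×micro: 1 ⇒ (c0=6, c1=1, c2=1)
[Gauss-Seidel] macro 4: S0 reads c2=1 → after 1×micro: 11; S1 reads c0=11 → after 2×micro: 0; S2 reads c1=0 → after 3×micro: 0 ⇒ (c0=11, c1=0, c2=0)
[Gauss-Seidel] macro 5: S0 reads c2=0 → after 1×micro: 22; S1 reads c0=22 → after 2×micro: 1; S2 reads c1=1 → after 3×micro: 1 ⇒ (c0=22, c1=1, c2=1)

first divergence at macro-step: 1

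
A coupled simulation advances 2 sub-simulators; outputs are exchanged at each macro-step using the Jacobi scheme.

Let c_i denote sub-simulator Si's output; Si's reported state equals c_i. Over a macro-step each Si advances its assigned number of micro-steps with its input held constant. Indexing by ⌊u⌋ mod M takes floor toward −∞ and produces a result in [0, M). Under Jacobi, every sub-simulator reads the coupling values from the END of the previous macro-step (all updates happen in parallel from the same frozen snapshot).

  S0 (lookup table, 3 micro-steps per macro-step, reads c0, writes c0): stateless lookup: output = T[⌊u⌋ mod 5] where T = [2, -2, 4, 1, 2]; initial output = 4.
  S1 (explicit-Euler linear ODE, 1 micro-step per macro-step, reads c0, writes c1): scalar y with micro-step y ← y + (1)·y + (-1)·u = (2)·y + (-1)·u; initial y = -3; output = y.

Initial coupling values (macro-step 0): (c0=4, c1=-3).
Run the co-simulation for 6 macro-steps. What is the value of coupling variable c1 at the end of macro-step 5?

c1 at macro-step 5 = -200

macro 1: S0 reads c0=4 → after 3×micro: 2; S1 reads c0=4 → after 1×micro: -10 ⇒ (c0=2, c1=-10)
macro 2: S0 reads c0=2 → after 3×micro: 4; S1 reads c0=2 → after 1×micro: -22 ⇒ (c0=4, c1=-22)
macro 3: S0 reads c0=4 → after 3×micro: 2; S1 reads c0=4 → after 1×micro: -48 ⇒ (c0=2, c1=-48)
macro 4: S0 reads c0=2 → after 3×micro: 4; S1 reads c0=2 → after 1×micro: -98 ⇒ (c0=4, c1=-98)
macro 5: S0 reads c0=4 → after 3×micro: 2; S1 reads c0=4 → after 1×micro: -200 ⇒ (c0=2, c1=-200)
macro 6: S0 reads c0=2 → after 3×micro: 4; S1 reads c0=2 → after 1×micro: -402 ⇒ (c0=4, c1=-402)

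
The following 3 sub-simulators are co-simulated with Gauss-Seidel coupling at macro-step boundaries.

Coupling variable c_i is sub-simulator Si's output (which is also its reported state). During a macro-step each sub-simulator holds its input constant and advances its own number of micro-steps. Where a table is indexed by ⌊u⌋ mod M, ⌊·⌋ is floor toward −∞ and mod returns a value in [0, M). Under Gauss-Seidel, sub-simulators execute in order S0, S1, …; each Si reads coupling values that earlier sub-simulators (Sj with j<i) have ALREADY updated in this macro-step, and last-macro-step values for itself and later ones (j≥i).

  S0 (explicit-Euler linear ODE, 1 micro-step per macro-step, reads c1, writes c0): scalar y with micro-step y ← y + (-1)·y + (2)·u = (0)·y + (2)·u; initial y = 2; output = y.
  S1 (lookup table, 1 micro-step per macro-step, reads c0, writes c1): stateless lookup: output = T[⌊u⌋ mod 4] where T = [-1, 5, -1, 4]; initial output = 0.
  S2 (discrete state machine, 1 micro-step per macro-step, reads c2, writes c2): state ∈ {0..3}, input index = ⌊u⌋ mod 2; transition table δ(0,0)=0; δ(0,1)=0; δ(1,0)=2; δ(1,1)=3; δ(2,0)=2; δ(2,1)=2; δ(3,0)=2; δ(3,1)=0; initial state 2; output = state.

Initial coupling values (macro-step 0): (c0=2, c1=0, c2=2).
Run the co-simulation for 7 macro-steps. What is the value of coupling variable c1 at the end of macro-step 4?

macro 1: S0 reads c1=0 → after 1×micro: 0; S1 reads c0=0 → after 1×micro: -1; S2 reads c2=2 → after 1×micro: 2 ⇒ (c0=0, c1=-1, c2=2)
macro 2: S0 reads c1=-1 → after 1×micro: -2; S1 reads c0=-2 → after 1×micro: -1; S2 reads c2=2 → after 1×micro: 2 ⇒ (c0=-2, c1=-1, c2=2)
macro 3: S0 reads c1=-1 → after 1×micro: -2; S1 reads c0=-2 → after 1×micro: -1; S2 reads c2=2 → after 1×micro: 2 ⇒ (c0=-2, c1=-1, c2=2)
macro 4: S0 reads c1=-1 → after 1×micro: -2; S1 reads c0=-2 → after 1×micro: -1; S2 reads c2=2 → after 1×micro: 2 ⇒ (c0=-2, c1=-1, c2=2)
macro 5: S0 reads c1=-1 → after 1×micro: -2; S1 reads c0=-2 → after 1×micro: -1; S2 reads c2=2 → after 1×micro: 2 ⇒ (c0=-2, c1=-1, c2=2)
macro 6: S0 reads c1=-1 → after 1×micro: -2; S1 reads c0=-2 → after 1×micro: -1; S2 reads c2=2 → after 1×micro: 2 ⇒ (c0=-2, c1=-1, c2=2)
macro 7: S0 reads c1=-1 → after 1×micro: -2; S1 reads c0=-2 → after 1×micro: -1; S2 reads c2=2 → after 1×micro: 2 ⇒ (c0=-2, c1=-1, c2=2)

c1 at macro-step 4 = -1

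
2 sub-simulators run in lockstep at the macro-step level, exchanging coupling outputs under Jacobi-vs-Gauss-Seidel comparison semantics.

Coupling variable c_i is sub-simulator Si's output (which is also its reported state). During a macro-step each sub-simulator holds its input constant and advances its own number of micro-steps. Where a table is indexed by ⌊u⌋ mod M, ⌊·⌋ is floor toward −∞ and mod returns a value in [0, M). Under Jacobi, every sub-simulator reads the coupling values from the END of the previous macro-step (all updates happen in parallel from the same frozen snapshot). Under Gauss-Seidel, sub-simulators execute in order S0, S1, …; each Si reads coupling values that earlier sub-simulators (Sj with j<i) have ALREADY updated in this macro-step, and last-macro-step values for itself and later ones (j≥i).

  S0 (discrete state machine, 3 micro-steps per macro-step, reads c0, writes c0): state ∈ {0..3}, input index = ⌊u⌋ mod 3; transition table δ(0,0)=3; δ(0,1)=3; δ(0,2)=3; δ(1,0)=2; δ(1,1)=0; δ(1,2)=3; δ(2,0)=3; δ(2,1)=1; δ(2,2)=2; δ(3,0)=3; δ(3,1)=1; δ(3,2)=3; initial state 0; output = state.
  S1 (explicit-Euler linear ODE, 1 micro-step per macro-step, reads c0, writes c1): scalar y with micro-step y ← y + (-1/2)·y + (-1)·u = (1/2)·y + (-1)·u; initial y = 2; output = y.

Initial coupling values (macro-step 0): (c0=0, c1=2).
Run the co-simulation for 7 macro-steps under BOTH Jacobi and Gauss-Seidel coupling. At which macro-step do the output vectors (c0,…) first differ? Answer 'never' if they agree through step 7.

first divergence at macro-step: 1

[Jacobi] macro 1: S0 reads c0=0 → after 3×micro: 3; S1 reads c0=0 → after 1×micro: 1 ⇒ (c0=3, c1=1)
[Jacobi] macro 2: S0 reads c0=3 → after 3×micro: 3; S1 reads c0=3 → after 1×micro: -5/2 ⇒ (c0=3, c1=-5/2)
[Jacobi] macro 3: S0 reads c0=3 → after 3×micro: 3; S1 reads c0=3 → after 1×micro: -17/4 ⇒ (c0=3, c1=-17/4)
[Jacobi] macro 4: S0 reads c0=3 → after 3×micro: 3; S1 reads c0=3 → after 1×micro: -41/8 ⇒ (c0=3, c1=-41/8)
[Jacobi] macro 5: S0 reads c0=3 → after 3×micro: 3; S1 reads c0=3 → after 1×micro: -89/16 ⇒ (c0=3, c1=-89/16)
[Jacobi] macro 6: S0 reads c0=3 → after 3×micro: 3; S1 reads c0=3 → after 1×micro: -185/32 ⇒ (c0=3, c1=-185/32)
[Jacobi] macro 7: S0 reads c0=3 → after 3×micro: 3; S1 reads c0=3 → after 1×micro: -377/64 ⇒ (c0=3, c1=-377/64)
[Gauss-Seidel] macro 1: S0 reads c0=0 → after 3×micro: 3; S1 reads c0=3 → after 1×micro: -2 ⇒ (c0=3, c1=-2)
[Gauss-Seidel] macro 2: S0 reads c0=3 → after 3×micro: 3; S1 reads c0=3 → after 1×micro: -4 ⇒ (c0=3, c1=-4)
[Gauss-Seidel] macro 3: S0 reads c0=3 → after 3×micro: 3; S1 reads c0=3 → after 1×micro: -5 ⇒ (c0=3, c1=-5)
[Gauss-Seidel] macro 4: S0 reads c0=3 → after 3×micro: 3; S1 reads c0=3 → after 1×micro: -11/2 ⇒ (c0=3, c1=-11/2)
[Gauss-Seidel] macro 5: S0 reads c0=3 → after 3×micro: 3; S1 reads c0=3 → after 1×micro: -23/4 ⇒ (c0=3, c1=-23/4)
[Gauss-Seidel] macro 6: S0 reads c0=3 → after 3×micro: 3; S1 reads c0=3 → after 1×micro: -47/8 ⇒ (c0=3, c1=-47/8)
[Gauss-Seidel] macro 7: S0 reads c0=3 → after 3×micro: 3; S1 reads c0=3 → after 1×micro: -95/16 ⇒ (c0=3, c1=-95/16)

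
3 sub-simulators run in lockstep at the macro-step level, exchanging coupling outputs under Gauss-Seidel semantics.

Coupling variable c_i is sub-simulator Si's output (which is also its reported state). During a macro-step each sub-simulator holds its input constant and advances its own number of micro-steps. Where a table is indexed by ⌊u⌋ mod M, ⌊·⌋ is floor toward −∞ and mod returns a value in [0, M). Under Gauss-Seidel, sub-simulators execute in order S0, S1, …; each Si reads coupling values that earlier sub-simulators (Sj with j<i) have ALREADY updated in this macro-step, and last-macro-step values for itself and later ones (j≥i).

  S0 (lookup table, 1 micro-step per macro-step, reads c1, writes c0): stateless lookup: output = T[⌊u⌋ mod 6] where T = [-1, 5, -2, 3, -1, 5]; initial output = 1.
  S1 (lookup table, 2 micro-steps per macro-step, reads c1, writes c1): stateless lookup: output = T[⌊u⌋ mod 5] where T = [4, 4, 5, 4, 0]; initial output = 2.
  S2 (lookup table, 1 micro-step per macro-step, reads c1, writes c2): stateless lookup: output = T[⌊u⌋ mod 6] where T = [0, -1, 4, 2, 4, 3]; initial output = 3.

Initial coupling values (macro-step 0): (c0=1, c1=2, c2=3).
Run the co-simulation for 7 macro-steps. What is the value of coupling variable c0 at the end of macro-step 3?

c0 at macro-step 3 = -1

macro 1: S0 reads c1=2 → after 1×micro: -2; S1 reads c1=2 → after 2×micro: 5; S2 reads c1=5 → after 1×micro: 3 ⇒ (c0=-2, c1=5, c2=3)
macro 2: S0 reads c1=5 → after 1×micro: 5; S1 reads c1=5 → after 2×micro: 4; S2 reads c1=4 → after 1×micro: 4 ⇒ (c0=5, c1=4, c2=4)
macro 3: S0 reads c1=4 → after 1×micro: -1; S1 reads c1=4 → after 2×micro: 0; S2 reads c1=0 → after 1×micro: 0 ⇒ (c0=-1, c1=0, c2=0)
macro 4: S0 reads c1=0 → after 1×micro: -1; S1 reads c1=0 → after 2×micro: 4; S2 reads c1=4 → after 1×micro: 4 ⇒ (c0=-1, c1=4, c2=4)
macro 5: S0 reads c1=4 → after 1×micro: -1; S1 reads c1=4 → after 2×micro: 0; S2 reads c1=0 → after 1×micro: 0 ⇒ (c0=-1, c1=0, c2=0)
macro 6: S0 reads c1=0 → after 1×micro: -1; S1 reads c1=0 → after 2×micro: 4; S2 reads c1=4 → after 1×micro: 4 ⇒ (c0=-1, c1=4, c2=4)
macro 7: S0 reads c1=4 → after 1×micro: -1; S1 reads c1=4 → after 2×micro: 0; S2 reads c1=0 → after 1×micro: 0 ⇒ (c0=-1, c1=0, c2=0)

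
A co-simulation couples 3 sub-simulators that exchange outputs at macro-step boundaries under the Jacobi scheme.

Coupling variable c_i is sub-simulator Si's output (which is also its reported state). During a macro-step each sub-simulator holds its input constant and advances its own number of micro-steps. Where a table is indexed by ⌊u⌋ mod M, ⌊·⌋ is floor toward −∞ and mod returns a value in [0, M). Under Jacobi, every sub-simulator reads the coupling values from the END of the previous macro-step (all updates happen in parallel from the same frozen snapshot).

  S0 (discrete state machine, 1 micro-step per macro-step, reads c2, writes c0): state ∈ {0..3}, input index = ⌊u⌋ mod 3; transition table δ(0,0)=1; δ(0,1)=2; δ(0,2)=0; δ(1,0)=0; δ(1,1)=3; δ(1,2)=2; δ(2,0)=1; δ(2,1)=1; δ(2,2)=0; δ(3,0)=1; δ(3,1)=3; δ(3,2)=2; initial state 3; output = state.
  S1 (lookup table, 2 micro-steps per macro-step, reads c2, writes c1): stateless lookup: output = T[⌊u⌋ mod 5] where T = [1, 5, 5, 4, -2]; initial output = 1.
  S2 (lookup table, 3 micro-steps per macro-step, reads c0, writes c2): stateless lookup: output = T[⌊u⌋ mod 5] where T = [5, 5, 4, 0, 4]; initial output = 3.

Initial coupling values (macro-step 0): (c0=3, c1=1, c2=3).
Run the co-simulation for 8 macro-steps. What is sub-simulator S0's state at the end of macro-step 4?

macro 1: S0 reads c2=3 → after 1×micro: 1; S1 reads c2=3 → after 2×micro: 4; S2 reads c0=3 → after 3×micro: 0 ⇒ (c0=1, c1=4, c2=0)
macro 2: S0 reads c2=0 → after 1×micro: 0; S1 reads c2=0 → after 2×micro: 1; S2 reads c0=1 → after 3×micro: 5 ⇒ (c0=0, c1=1, c2=5)
macro 3: S0 reads c2=5 → after 1×micro: 0; S1 reads c2=5 → after 2×micro: 1; S2 reads c0=0 → after 3×micro: 5 ⇒ (c0=0, c1=1, c2=5)
macro 4: S0 reads c2=5 → after 1×micro: 0; S1 reads c2=5 → after 2×micro: 1; S2 reads c0=0 → after 3×micro: 5 ⇒ (c0=0, c1=1, c2=5)
macro 5: S0 reads c2=5 → after 1×micro: 0; S1 reads c2=5 → after 2×micro: 1; S2 reads c0=0 → after 3×micro: 5 ⇒ (c0=0, c1=1, c2=5)
macro 6: S0 reads c2=5 → after 1×micro: 0; S1 reads c2=5 → after 2×micro: 1; S2 reads c0=0 → after 3×micro: 5 ⇒ (c0=0, c1=1, c2=5)
macro 7: S0 reads c2=5 → after 1×micro: 0; S1 reads c2=5 → after 2×micro: 1; S2 reads c0=0 → after 3×micro: 5 ⇒ (c0=0, c1=1, c2=5)
macro 8: S0 reads c2=5 → after 1×micro: 0; S1 reads c2=5 → after 2×micro: 1; S2 reads c0=0 → after 3×micro: 5 ⇒ (c0=0, c1=1, c2=5)

S0 state at macro-step 4 = 0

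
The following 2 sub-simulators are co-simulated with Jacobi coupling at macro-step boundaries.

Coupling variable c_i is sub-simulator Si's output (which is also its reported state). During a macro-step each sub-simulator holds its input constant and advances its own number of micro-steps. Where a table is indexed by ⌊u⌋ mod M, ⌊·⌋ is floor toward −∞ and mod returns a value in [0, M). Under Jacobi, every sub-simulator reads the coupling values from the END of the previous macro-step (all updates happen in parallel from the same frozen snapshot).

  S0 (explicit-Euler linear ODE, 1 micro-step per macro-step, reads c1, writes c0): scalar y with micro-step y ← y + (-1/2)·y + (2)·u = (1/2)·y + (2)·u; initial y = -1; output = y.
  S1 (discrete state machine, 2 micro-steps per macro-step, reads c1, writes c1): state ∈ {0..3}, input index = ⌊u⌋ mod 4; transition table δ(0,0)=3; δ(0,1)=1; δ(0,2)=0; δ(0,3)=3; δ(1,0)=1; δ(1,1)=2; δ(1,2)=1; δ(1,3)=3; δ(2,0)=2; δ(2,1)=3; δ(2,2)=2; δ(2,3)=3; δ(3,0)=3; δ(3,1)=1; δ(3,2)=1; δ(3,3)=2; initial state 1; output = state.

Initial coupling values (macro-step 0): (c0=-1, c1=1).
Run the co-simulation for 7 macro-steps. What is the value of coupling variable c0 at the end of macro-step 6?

macro 1: S0 reads c1=1 → after 1×micro: 3/2; S1 reads c1=1 → after 2×micro: 3 ⇒ (c0=3/2, c1=3)
macro 2: S0 reads c1=3 → after 1×micro: 27/4; S1 reads c1=3 → after 2×micro: 3 ⇒ (c0=27/4, c1=3)
macro 3: S0 reads c1=3 → after 1×micro: 75/8; S1 reads c1=3 → after 2×micro: 3 ⇒ (c0=75/8, c1=3)
macro 4: S0 reads c1=3 → after 1×micro: 171/16; S1 reads c1=3 → after 2×micro: 3 ⇒ (c0=171/16, c1=3)
macro 5: S0 reads c1=3 → after 1×micro: 363/32; S1 reads c1=3 → after 2×micro: 3 ⇒ (c0=363/32, c1=3)
macro 6: S0 reads c1=3 → after 1×micro: 747/64; S1 reads c1=3 → after 2×micro: 3 ⇒ (c0=747/64, c1=3)
macro 7: S0 reads c1=3 → after 1×micro: 1515/128; S1 reads c1=3 → after 2×micro: 3 ⇒ (c0=1515/128, c1=3)

c0 at macro-step 6 = 747/64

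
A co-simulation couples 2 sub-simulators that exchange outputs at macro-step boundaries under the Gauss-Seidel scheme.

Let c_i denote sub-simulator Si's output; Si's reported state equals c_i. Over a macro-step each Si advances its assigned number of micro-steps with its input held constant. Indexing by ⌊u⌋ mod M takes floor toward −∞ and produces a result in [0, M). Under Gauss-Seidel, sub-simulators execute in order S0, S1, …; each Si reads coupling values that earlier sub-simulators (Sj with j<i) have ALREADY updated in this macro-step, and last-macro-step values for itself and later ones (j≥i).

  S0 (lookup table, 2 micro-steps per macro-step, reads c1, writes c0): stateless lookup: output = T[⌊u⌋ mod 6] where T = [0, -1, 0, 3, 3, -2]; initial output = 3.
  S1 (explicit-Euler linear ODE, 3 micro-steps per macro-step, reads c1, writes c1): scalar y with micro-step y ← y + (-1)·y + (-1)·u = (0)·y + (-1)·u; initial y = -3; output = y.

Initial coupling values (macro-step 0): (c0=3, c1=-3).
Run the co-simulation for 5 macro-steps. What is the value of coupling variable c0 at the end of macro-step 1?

macro 1: S0 reads c1=-3 → after 2×micro: 3; S1 reads c1=-3 → after 3×micro: 3 ⇒ (c0=3, c1=3)
macro 2: S0 reads c1=3 → after 2×micro: 3; S1 reads c1=3 → after 3×micro: -3 ⇒ (c0=3, c1=-3)
macro 3: S0 reads c1=-3 → after 2×micro: 3; S1 reads c1=-3 → after 3×micro: 3 ⇒ (c0=3, c1=3)
macro 4: S0 reads c1=3 → after 2×micro: 3; S1 reads c1=3 → after 3×micro: -3 ⇒ (c0=3, c1=-3)
macro 5: S0 reads c1=-3 → after 2×micro: 3; S1 reads c1=-3 → after 3×micro: 3 ⇒ (c0=3, c1=3)

c0 at macro-step 1 = 3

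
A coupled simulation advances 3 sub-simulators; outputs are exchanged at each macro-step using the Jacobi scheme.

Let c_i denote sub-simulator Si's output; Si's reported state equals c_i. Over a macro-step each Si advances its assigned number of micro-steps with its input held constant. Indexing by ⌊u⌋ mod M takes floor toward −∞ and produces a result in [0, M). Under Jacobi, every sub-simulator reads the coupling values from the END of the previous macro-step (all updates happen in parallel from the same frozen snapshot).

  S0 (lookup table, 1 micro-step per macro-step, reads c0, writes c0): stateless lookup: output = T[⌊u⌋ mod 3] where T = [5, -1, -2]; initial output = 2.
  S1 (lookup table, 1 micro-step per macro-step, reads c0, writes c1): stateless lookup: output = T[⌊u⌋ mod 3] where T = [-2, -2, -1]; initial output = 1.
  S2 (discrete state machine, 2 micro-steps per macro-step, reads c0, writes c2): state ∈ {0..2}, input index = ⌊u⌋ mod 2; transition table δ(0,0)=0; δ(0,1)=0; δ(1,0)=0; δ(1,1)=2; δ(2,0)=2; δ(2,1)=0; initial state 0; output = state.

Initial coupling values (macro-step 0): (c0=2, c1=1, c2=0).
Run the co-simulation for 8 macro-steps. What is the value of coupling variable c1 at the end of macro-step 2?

macro 1: S0 reads c0=2 → after 1×micro: -2; S1 reads c0=2 → after 1×micro: -1; S2 reads c0=2 → after 2×micro: 0 ⇒ (c0=-2, c1=-1, c2=0)
macro 2: S0 reads c0=-2 → after 1×micro: -1; S1 reads c0=-2 → after 1×micro: -2; S2 reads c0=-2 → after 2×micro: 0 ⇒ (c0=-1, c1=-2, c2=0)
macro 3: S0 reads c0=-1 → after 1×micro: -2; S1 reads c0=-1 → after 1×micro: -1; S2 reads c0=-1 → after 2×micro: 0 ⇒ (c0=-2, c1=-1, c2=0)
macro 4: S0 reads c0=-2 → after 1×micro: -1; S1 reads c0=-2 → after 1×micro: -2; S2 reads c0=-2 → after 2×micro: 0 ⇒ (c0=-1, c1=-2, c2=0)
macro 5: S0 reads c0=-1 → after 1×micro: -2; S1 reads c0=-1 → after 1×micro: -1; S2 reads c0=-1 → after 2×micro: 0 ⇒ (c0=-2, c1=-1, c2=0)
macro 6: S0 reads c0=-2 → after 1×micro: -1; S1 reads c0=-2 → after 1×micro: -2; S2 reads c0=-2 → after 2×micro: 0 ⇒ (c0=-1, c1=-2, c2=0)
macro 7: S0 reads c0=-1 → after 1×micro: -2; S1 reads c0=-1 → after 1×micro: -1; S2 reads c0=-1 → after 2×micro: 0 ⇒ (c0=-2, c1=-1, c2=0)
macro 8: S0 reads c0=-2 → after 1×micro: -1; S1 reads c0=-2 → after 1×micro: -2; S2 reads c0=-2 → after 2×micro: 0 ⇒ (c0=-1, c1=-2, c2=0)

c1 at macro-step 2 = -2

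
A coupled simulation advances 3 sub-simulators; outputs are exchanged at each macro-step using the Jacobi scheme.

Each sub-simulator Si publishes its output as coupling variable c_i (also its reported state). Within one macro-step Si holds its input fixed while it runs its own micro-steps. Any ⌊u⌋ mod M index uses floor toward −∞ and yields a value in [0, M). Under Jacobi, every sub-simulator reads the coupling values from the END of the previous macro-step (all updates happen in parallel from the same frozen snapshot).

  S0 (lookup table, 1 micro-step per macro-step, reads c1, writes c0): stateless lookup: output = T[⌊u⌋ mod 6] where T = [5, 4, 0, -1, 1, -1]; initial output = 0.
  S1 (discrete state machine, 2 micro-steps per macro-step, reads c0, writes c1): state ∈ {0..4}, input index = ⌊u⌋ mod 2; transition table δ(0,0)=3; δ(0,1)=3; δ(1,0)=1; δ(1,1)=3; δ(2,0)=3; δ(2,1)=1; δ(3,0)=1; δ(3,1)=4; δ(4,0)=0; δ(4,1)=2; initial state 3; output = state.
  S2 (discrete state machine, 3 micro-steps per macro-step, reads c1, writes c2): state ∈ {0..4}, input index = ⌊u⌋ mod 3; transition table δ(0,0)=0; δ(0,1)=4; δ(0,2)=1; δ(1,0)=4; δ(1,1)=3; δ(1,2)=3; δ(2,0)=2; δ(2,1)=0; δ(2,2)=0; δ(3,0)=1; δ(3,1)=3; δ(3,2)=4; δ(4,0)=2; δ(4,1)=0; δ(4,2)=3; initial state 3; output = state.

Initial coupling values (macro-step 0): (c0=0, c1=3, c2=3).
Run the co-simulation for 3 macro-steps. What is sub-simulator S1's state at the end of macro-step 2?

macro 1: S0 reads c1=3 → after 1×micro: -1; S1 reads c0=0 → after 2×micro: 1; S2 reads c1=3 → after 3×micro: 2 ⇒ (c0=-1, c1=1, c2=2)
macro 2: S0 reads c1=1 → after 1×micro: 4; S1 reads c0=-1 → after 2×micro: 4; S2 reads c1=1 → after 3×micro: 0 ⇒ (c0=4, c1=4, c2=0)
macro 3: S0 reads c1=4 → after 1×micro: 1; S1 reads c0=4 → after 2×micro: 3; S2 reads c1=4 → after 3×micro: 4 ⇒ (c0=1, c1=3, c2=4)

S1 state at macro-step 2 = 4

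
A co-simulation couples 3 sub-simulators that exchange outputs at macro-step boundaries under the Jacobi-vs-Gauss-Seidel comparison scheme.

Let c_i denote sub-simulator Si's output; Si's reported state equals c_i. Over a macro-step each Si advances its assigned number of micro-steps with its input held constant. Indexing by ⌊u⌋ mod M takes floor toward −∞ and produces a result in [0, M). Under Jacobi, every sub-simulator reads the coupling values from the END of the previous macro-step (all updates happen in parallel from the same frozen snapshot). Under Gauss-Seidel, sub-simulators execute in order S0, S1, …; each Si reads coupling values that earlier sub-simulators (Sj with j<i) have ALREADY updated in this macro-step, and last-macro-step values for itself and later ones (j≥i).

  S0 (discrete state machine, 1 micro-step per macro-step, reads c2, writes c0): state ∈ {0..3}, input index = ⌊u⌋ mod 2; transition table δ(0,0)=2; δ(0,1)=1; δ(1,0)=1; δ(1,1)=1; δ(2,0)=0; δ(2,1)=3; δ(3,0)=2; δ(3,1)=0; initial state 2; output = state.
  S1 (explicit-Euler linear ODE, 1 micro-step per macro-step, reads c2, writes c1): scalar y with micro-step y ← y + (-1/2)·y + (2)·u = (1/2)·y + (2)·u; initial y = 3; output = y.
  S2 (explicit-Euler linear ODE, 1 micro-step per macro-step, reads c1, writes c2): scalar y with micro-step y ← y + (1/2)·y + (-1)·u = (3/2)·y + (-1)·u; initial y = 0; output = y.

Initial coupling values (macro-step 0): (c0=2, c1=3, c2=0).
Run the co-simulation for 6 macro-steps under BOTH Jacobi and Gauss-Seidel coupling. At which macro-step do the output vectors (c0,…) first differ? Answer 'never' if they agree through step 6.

first divergence at macro-step: 1

[Jacobi] macro 1: S0 reads c2=0 → after 1×micro: 0; S1 reads c2=0 → after 1×micro: 3/2; S2 reads c1=3 → after 1×micro: -3 ⇒ (c0=0, c1=3/2, c2=-3)
[Jacobi] macro 2: S0 reads c2=-3 → after 1×micro: 1; S1 reads c2=-3 → after 1×micro: -21/4; S2 reads c1=3/2 → after 1×micro: -6 ⇒ (c0=1, c1=-21/4, c2=-6)
[Jacobi] macro 3: S0 reads c2=-6 → after 1×micro: 1; S1 reads c2=-6 → after 1×micro: -117/8; S2 reads c1=-21/4 → after 1×micro: -15/4 ⇒ (c0=1, c1=-117/8, c2=-15/4)
[Jacobi] macro 4: S0 reads c2=-15/4 → after 1×micro: 1; S1 reads c2=-15/4 → after 1×micro: -237/16; S2 reads c1=-117/8 → after 1×micro: 9 ⇒ (c0=1, c1=-237/16, c2=9)
[Jacobi] macro 5: S0 reads c2=9 → after 1×micro: 1; S1 reads c2=9 → after 1×micro: 339/32; S2 reads c1=-237/16 → after 1×micro: 453/16 ⇒ (c0=1, c1=339/32, c2=453/16)
[Jacobi] macro 6: S0 reads c2=453/16 → after 1×micro: 1; S1 reads c2=453/16 → after 1×micro: 3963/64; S2 reads c1=339/32 → after 1×micro: 255/8 ⇒ (c0=1, c1=3963/64, c2=255/8)
[Gauss-Seidel] macro 1: S0 reads c2=0 → after 1×micro: 0; S1 reads c2=0 → after 1×micro: 3/2; S2 reads c1=3/2 → after 1×micro: -3/2 ⇒ (c0=0, c1=3/2, c2=-3/2)
[Gauss-Seidel] macro 2: S0 reads c2=-3/2 → after 1×micro: 2; S1 reads c2=-3/2 → after 1×micro: -9/4; S2 reads c1=-9/4 → after 1×micro: 0 ⇒ (c0=2, c1=-9/4, c2=0)
[Gauss-Seidel] macro 3: S0 reads c2=0 → after 1×micro: 0; S1 reads c2=0 → after 1×micro: -9/8; S2 reads c1=-9/8 → after 1×micro: 9/8 ⇒ (c0=0, c1=-9/8, c2=9/8)
[Gauss-Seidel] macro 4: S0 reads c2=9/8 → after 1×micro: 1; S1 reads c2=9/8 → after 1×micro: 27/16; S2 reads c1=27/16 → after 1×micro: 0 ⇒ (c0=1, c1=27/16, c2=0)
[Gauss-Seidel] macro 5: S0 reads c2=0 → after 1×micro: 1; S1 reads c2=0 → after 1×micro: 27/32; S2 reads c1=27/32 → after 1×micro: -27/32 ⇒ (c0=1, c1=27/32, c2=-27/32)
[Gauss-Seidel] macro 6: S0 reads c2=-27/32 → after 1×micro: 1; S1 reads c2=-27/32 → after 1×micro: -81/64; S2 reads c1=-81/64 → after 1×micro: 0 ⇒ (c0=1, c1=-81/64, c2=0)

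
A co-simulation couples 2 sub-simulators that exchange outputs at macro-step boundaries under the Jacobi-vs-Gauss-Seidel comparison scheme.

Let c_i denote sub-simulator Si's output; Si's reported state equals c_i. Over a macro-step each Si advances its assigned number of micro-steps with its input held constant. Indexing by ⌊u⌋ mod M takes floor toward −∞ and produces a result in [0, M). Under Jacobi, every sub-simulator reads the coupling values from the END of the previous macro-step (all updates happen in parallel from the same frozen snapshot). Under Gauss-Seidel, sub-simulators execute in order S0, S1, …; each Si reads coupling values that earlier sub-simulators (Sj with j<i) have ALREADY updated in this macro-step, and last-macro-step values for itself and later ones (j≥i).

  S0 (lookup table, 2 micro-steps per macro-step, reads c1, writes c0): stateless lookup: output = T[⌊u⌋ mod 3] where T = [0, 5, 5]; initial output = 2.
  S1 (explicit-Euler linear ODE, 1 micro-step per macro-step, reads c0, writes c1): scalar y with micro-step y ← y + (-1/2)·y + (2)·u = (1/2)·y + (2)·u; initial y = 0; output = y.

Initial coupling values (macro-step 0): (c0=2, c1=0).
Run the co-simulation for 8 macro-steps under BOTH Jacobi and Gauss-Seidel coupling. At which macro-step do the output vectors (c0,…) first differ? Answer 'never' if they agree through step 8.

[Jacobi] macro 1: S0 reads c1=0 → after 2×micro: 0; S1 reads c0=2 → after 1×micro: 4 ⇒ (c0=0, c1=4)
[Jacobi] macro 2: S0 reads c1=4 → after 2×micro: 5; S1 reads c0=0 → after 1×micro: 2 ⇒ (c0=5, c1=2)
[Jacobi] macro 3: S0 reads c1=2 → after 2×micro: 5; S1 reads c0=5 → after 1×micro: 11 ⇒ (c0=5, c1=11)
[Jacobi] macro 4: S0 reads c1=11 → after 2×micro: 5; S1 reads c0=5 → after 1×micro: 31/2 ⇒ (c0=5, c1=31/2)
[Jacobi] macro 5: S0 reads c1=31/2 → after 2×micro: 0; S1 reads c0=5 → after 1×micro: 71/4 ⇒ (c0=0, c1=71/4)
[Jacobi] macro 6: S0 reads c1=71/4 → after 2×micro: 5; S1 reads c0=0 → after 1×micro: 71/8 ⇒ (c0=5, c1=71/8)
[Jacobi] macro 7: S0 reads c1=71/8 → after 2×micro: 5; S1 reads c0=5 → after 1×micro: 231/16 ⇒ (c0=5, c1=231/16)
[Jacobi] macro 8: S0 reads c1=231/16 → after 2×micro: 5; S1 reads c0=5 → after 1×micro: 551/32 ⇒ (c0=5, c1=551/32)
[Gauss-Seidel] macro 1: S0 reads c1=0 → after 2×micro: 0; S1 reads c0=0 → after 1×micro: 0 ⇒ (c0=0, c1=0)
[Gauss-Seidel] macro 2: S0 reads c1=0 → after 2×micro: 0; S1 reads c0=0 → after 1×micro: 0 ⇒ (c0=0, c1=0)
[Gauss-Seidel] macro 3: S0 reads c1=0 → after 2×micro: 0; S1 reads c0=0 → after 1×micro: 0 ⇒ (c0=0, c1=0)
[Gauss-Seidel] macro 4: S0 reads c1=0 → after 2×micro: 0; S1 reads c0=0 → after 1×micro: 0 ⇒ (c0=0, c1=0)
[Gauss-Seidel] macro 5: S0 reads c1=0 → after 2×micro: 0; S1 reads c0=0 → after 1×micro: 0 ⇒ (c0=0, c1=0)
[Gauss-Seidel] macro 6: S0 reads c1=0 → after 2×micro: 0; S1 reads c0=0 → after 1×micro: 0 ⇒ (c0=0, c1=0)
[Gauss-Seidel] macro 7: S0 reads c1=0 → after 2×micro: 0; S1 reads c0=0 → after 1×micro: 0 ⇒ (c0=0, c1=0)
[Gauss-Seidel] macro 8: S0 reads c1=0 → after 2×micro: 0; S1 reads c0=0 → after 1×micro: 0 ⇒ (c0=0, c1=0)

first divergence at macro-step: 1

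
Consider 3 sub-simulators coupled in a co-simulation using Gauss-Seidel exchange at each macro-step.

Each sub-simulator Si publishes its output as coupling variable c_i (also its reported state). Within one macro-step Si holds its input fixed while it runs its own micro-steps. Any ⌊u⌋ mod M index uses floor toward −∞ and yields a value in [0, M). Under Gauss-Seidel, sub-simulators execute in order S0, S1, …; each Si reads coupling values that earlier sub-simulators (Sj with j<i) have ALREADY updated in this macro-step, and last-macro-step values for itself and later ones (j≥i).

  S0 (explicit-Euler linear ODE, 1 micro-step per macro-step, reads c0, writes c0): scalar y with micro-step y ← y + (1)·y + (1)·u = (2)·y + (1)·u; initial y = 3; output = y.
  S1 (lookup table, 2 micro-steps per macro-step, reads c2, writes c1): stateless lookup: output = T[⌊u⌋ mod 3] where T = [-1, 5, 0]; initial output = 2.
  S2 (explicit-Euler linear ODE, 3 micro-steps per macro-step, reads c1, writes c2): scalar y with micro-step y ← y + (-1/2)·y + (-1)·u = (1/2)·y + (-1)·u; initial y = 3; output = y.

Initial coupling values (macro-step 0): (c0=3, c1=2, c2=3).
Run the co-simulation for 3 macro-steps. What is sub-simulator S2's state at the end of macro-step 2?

S2 state at macro-step 2 = 17/64

macro 1: S0 reads c0=3 → after 1×micro: 9; S1 reads c2=3 → after 2×micro: -1; S2 reads c1=-1 → after 3×micro: 17/8 ⇒ (c0=9, c1=-1, c2=17/8)
macro 2: S0 reads c0=9 → after 1×micro: 27; S1 reads c2=17/8 → after 2×micro: 0; S2 reads c1=0 → after 3×micro: 17/64 ⇒ (c0=27, c1=0, c2=17/64)
macro 3: S0 reads c0=27 → after 1×micro: 81; S1 reads c2=17/64 → after 2×micro: -1; S2 reads c1=-1 → after 3×micro: 913/512 ⇒ (c0=81, c1=-1, c2=913/512)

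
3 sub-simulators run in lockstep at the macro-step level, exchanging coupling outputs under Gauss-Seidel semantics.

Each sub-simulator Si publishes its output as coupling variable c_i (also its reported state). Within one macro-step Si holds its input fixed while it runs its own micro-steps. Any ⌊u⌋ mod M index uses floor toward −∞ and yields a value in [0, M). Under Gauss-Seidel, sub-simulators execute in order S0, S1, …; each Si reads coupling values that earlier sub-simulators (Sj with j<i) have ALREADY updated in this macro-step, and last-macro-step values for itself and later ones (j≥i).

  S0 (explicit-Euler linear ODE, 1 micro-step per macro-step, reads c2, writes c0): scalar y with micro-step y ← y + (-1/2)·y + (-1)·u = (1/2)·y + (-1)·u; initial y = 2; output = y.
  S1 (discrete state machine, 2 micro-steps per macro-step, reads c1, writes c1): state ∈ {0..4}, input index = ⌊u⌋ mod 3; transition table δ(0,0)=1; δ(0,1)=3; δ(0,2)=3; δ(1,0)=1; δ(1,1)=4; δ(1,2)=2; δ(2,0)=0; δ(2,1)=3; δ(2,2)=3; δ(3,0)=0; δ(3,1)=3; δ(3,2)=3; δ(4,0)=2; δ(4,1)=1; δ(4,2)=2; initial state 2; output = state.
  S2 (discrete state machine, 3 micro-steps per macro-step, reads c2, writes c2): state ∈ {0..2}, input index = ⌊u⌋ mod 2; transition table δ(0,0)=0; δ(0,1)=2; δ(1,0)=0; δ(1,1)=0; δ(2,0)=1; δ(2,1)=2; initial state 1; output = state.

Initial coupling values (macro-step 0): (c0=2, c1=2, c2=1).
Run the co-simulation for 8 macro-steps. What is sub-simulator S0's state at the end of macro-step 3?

S0 state at macro-step 3 = -1

macro 1: S0 reads c2=1 → after 1×micro: 0; S1 reads c1=2 → after 2×micro: 3; S2 reads c2=1 → after 3×micro: 2 ⇒ (c0=0, c1=3, c2=2)
macro 2: S0 reads c2=2 → after 1×micro: -2; S1 reads c1=3 → after 2×micro: 1; S2 reads c2=2 → after 3×micro: 0 ⇒ (c0=-2, c1=1, c2=0)
macro 3: S0 reads c2=0 → after 1×micro: -1; S1 reads c1=1 → after 2×micro: 1; S2 reads c2=0 → after 3×micro: 0 ⇒ (c0=-1, c1=1, c2=0)
macro 4: S0 reads c2=0 → after 1×micro: -1/2; S1 reads c1=1 → after 2×micro: 1; S2 reads c2=0 → after 3×micro: 0 ⇒ (c0=-1/2, c1=1, c2=0)
macro 5: S0 reads c2=0 → after 1×micro: -1/4; S1 reads c1=1 → after 2×micro: 1; S2 reads c2=0 → after 3×micro: 0 ⇒ (c0=-1/4, c1=1, c2=0)
macro 6: S0 reads c2=0 → after 1×micro: -1/8; S1 reads c1=1 → after 2×micro: 1; S2 reads c2=0 → after 3×micro: 0 ⇒ (c0=-1/8, c1=1, c2=0)
macro 7: S0 reads c2=0 → after 1×micro: -1/16; S1 reads c1=1 → after 2×micro: 1; S2 reads c2=0 → after 3×micro: 0 ⇒ (c0=-1/16, c1=1, c2=0)
macro 8: S0 reads c2=0 → after 1×micro: -1/32; S1 reads c1=1 → after 2×micro: 1; S2 reads c2=0 → after 3×micro: 0 ⇒ (c0=-1/32, c1=1, c2=0)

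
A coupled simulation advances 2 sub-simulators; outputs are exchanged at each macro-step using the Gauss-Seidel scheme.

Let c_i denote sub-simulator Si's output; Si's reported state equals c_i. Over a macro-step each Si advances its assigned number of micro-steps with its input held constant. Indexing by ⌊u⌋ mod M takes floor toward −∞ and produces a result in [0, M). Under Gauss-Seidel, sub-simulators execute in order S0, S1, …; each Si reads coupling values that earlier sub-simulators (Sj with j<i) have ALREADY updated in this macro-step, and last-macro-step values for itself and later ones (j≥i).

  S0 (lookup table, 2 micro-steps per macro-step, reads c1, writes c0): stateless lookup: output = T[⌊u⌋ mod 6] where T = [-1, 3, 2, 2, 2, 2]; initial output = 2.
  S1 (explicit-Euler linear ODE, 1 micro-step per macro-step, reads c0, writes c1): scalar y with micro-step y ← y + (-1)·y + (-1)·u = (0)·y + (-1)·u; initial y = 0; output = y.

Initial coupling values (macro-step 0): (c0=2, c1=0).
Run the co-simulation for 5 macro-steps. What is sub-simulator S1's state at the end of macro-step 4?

S1 state at macro-step 4 = -2

macro 1: S0 reads c1=0 → after 2×micro: -1; S1 reads c0=-1 → after 1×micro: 1 ⇒ (c0=-1, c1=1)
macro 2: S0 reads c1=1 → after 2×micro: 3; S1 reads c0=3 → after 1×micro: -3 ⇒ (c0=3, c1=-3)
macro 3: S0 reads c1=-3 → after 2×micro: 2; S1 reads c0=2 → after 1×micro: -2 ⇒ (c0=2, c1=-2)
macro 4: S0 reads c1=-2 → after 2×micro: 2; S1 reads c0=2 → after 1×micro: -2 ⇒ (c0=2, c1=-2)
macro 5: S0 reads c1=-2 → after 2×micro: 2; S1 reads c0=2 → after 1×micro: -2 ⇒ (c0=2, c1=-2)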